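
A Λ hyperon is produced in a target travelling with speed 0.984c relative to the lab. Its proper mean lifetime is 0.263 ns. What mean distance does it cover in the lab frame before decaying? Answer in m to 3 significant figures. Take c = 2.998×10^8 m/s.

d ≈ 0.435 m

γ = 1/√(1 − 0.984²) = 5.6127
Dilated lifetime: Δt = γτ₀ = 5.6127 × 0.263 ns = 1.4761 ns
d = vΔt = 0.984c × 1.4761 ns = 2.9500×10^8 m/s × 1.4761×10^-9 s = 0.435 m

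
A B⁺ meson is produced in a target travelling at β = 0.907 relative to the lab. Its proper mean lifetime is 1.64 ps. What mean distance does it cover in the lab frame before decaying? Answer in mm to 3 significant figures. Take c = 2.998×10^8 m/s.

γ = 1/√(1 − 0.907²) = 2.3746
Dilated lifetime: Δt = γτ₀ = 2.3746 × 1.64 ps = 3.8943 ps
d = vΔt = 0.907c × 3.8943 ps = 2.7192×10^8 m/s × 3.8943×10^-12 s = 1.06 mm

d ≈ 1.06 mm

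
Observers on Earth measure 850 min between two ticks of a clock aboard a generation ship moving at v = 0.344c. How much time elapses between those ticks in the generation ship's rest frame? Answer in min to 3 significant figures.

γ = 1/√(1 − 0.344²) = 1.0650
Proper time: τ₀ = Δt/γ = 850/1.0650 = 798 min

τ₀ ≈ 798 min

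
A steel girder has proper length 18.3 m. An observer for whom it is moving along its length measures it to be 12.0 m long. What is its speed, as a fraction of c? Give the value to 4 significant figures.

γ = L₀/L = 18.3/12.0 = 1.52500
β = √(1 − 1/γ²) = 0.7550

β ≈ 0.7550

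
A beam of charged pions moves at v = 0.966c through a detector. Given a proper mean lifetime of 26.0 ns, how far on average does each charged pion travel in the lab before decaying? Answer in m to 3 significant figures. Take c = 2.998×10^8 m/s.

d ≈ 29.1 m

γ = 1/√(1 − 0.966²) = 3.8678
Dilated lifetime: Δt = γτ₀ = 3.8678 × 26.0 ns = 100.56 ns
d = vΔt = 0.966c × 100.56 ns = 2.8961×10^8 m/s × 1.0056×10^-7 s = 29.1 m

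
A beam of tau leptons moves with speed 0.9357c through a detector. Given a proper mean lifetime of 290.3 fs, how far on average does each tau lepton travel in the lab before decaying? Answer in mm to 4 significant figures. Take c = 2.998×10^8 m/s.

d ≈ 0.2308 mm

γ = 1/√(1 − 0.9357²) = 2.83449
Dilated lifetime: Δt = γτ₀ = 2.83449 × 290.3 fs = 822.854 fs
d = vΔt = 0.9357c × 822.854 fs = 2.80523×10^8 m/s × 8.22854×10^-13 s = 0.2308 mm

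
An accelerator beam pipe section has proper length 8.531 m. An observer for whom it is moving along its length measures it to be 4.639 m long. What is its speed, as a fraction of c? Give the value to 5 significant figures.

γ = L₀/L = 8.531/4.639 = 1.838974
β = √(1 − 1/γ²) = 0.83923

β ≈ 0.83923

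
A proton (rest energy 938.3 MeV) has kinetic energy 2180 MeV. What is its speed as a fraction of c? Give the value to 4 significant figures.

β ≈ 0.9537

γ = 1 + K/(m₀c²) = 1 + 2180/938.3 = 3.32335
β = √(1 − 1/γ²) = 0.9537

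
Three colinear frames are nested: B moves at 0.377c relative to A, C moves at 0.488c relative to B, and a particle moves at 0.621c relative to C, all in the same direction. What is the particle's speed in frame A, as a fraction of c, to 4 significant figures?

u ≈ 0.9298c

Compose boost 2: (0.488 + 0.377)/(1 + 0.488×0.377) = 0.8650/1.18398 = 0.730589
Compose boost 3: (0.621 + 0.730589)/(1 + 0.621×0.730589) = 1.35159/1.45370 = 0.9298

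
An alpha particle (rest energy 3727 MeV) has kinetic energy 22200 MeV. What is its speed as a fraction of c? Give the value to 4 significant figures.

β ≈ 0.9896

γ = 1 + K/(m₀c²) = 1 + 22200/3727 = 6.95653
β = √(1 − 1/γ²) = 0.9896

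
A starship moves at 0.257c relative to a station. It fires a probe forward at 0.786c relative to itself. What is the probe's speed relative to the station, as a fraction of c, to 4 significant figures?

u ≈ 0.8677c

Relativistic velocity addition: u = (u' + v)/(1 + u'v/c²)
= (0.786 + 0.257)/(1 + 0.786×0.257) = 1.043/1.20200 = 0.8677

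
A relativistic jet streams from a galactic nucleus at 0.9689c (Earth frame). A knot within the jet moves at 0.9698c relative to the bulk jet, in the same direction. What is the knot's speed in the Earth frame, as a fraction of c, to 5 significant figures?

Relativistic velocity addition: u = (u' + v)/(1 + u'v/c²)
= (0.9698 + 0.9689)/(1 + 0.9698×0.9689) = 1.9387/1.939639 = 0.99952

u ≈ 0.99952c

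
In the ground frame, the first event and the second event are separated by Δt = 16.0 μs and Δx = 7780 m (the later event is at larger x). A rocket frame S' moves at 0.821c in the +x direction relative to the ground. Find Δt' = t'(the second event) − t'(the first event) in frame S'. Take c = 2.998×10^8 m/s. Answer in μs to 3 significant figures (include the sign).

γ = 1/√(1 − 0.821²) = 1.7515
Δt' = γ(Δt − vΔx/c²) = 1.7515 × (16.0 μs − 0.821×7780 m / (2.998×10^8 m/s))
= 1.7515 × (-5.3055 μs) = -9.29 μs

Δt' ≈ -9.29 μs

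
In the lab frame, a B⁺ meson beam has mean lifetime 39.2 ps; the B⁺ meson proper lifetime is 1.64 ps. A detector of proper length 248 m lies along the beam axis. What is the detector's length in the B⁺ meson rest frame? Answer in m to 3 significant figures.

L ≈ 10.4 m

Time dilation ⇒ γ = Δt/τ₀ = 39.2/1.64 = 23.902
Length contraction: L = L₀/γ = 248/23.902 = 10.4 m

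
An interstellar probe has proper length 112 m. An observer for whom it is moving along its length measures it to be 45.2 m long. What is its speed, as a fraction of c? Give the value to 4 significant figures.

γ = L₀/L = 112/45.2 = 2.47788
β = √(1 − 1/γ²) = 0.9149

β ≈ 0.9149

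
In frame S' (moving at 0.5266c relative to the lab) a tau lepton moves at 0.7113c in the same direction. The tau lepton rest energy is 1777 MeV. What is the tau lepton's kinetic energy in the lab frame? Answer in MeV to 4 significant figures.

u_lab = (0.7113 + 0.5266)/(1 + 0.7113×0.5266) = 0.9005722
γ = 1/√(1 − 0.9005722²) = 2.30040
K = (γ − 1)m₀c² = (2.30040 − 1) × 1777 = 1.30040 × 1777 = 2311 MeV

K ≈ 2311 MeV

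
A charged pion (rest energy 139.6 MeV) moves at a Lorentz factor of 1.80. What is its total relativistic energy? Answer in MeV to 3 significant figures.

γ = 1.80 (given)
E = γm₀c² = 1.80 × 139.6 MeV = 251 MeV

E ≈ 251 MeV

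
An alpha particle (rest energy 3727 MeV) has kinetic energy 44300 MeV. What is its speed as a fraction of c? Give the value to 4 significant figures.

γ = 1 + K/(m₀c²) = 1 + 44300/3727 = 12.8862
β = √(1 − 1/γ²) = 0.9970

β ≈ 0.9970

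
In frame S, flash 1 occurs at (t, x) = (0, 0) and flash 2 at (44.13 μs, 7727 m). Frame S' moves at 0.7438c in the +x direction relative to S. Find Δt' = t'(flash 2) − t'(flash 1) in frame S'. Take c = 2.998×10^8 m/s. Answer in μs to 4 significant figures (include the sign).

γ = 1/√(1 − 0.7438²) = 1.49611
Δt' = γ(Δt − vΔx/c²) = 1.49611 × (44.13 μs − 0.7438×7727 m / (2.998×10^8 m/s))
= 1.49611 × (24.9594 μs) = 37.34 μs

Δt' ≈ 37.34 μs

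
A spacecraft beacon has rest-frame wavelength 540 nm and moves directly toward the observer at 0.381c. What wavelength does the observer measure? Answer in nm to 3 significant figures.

λ_obs ≈ 362 nm

Relativistic Doppler: λ_obs = λ_src √((1−β)/(1+β))
= 540 × √(0.61900/1.3810) = 540 × 0.66950 = 362 nm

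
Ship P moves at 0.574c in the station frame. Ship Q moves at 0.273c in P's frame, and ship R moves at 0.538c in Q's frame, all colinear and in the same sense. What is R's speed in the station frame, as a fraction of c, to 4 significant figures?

u ≈ 0.9113c

Compose boost 2: (0.273 + 0.574)/(1 + 0.273×0.574) = 0.8470/1.15670 = 0.732254
Compose boost 3: (0.538 + 0.732254)/(1 + 0.538×0.732254) = 1.27025/1.39395 = 0.9113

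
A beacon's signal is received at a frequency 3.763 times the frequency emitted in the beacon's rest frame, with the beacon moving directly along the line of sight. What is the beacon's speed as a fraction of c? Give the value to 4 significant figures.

f_obs/f_src = √((1+β)/(1−β)) = 3.763  ⇒  (1+β)/(1−β) = 14.1602
β = |1 − D²|/(1 + D²) = |1 − 14.1602|/(1 + 14.1602) = 0.8681

β ≈ 0.8681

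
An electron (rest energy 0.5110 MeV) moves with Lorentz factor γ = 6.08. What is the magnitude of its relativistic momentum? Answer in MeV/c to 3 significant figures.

p ≈ 3.06 MeV/c

β = √(1 − 1/γ²) = √(1 − 1/6.08²) = 0.98638
p = γβm₀c = 6.08 × 0.98638 × 0.5110 MeV/c = 3.06 MeV/c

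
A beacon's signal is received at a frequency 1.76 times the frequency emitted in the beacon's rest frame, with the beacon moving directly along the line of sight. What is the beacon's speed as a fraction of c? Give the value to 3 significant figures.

β ≈ 0.512

f_obs/f_src = √((1+β)/(1−β)) = 1.76  ⇒  (1+β)/(1−β) = 3.0976
β = |1 − D²|/(1 + D²) = |1 − 3.0976|/(1 + 3.0976) = 0.512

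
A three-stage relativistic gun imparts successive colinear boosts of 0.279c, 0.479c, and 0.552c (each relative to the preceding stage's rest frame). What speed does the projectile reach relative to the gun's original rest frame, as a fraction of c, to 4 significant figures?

Compose boost 2: (0.479 + 0.279)/(1 + 0.479×0.279) = 0.7580/1.13364 = 0.668642
Compose boost 3: (0.552 + 0.668642)/(1 + 0.552×0.668642) = 1.22064/1.36909 = 0.8916

u ≈ 0.8916c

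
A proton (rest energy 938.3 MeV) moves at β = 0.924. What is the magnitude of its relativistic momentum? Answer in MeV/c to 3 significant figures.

γ = 1/√(1 − 0.924²) = 2.6151
p = γβm₀c = 2.6151 × 0.924 × 938.3 MeV/c = 2270 MeV/c

p ≈ 2270 MeV/c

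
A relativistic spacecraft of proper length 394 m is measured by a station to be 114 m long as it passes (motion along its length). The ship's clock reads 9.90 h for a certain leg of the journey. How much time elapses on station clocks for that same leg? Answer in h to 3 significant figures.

Length contraction ⇒ γ = L₀/L = 394/114 = 3.4561
Time dilation: Δt = γτ₀ = 3.4561 × 9.90 h = 34.2 h

Δt ≈ 34.2 h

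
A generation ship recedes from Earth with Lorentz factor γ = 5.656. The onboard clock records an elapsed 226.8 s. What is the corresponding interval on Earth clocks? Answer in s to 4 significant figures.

Δt ≈ 1283 s

γ = 5.656 (given)
Time dilation: Δt = γτ₀ = 5.656 × 226.8 s = 1283 s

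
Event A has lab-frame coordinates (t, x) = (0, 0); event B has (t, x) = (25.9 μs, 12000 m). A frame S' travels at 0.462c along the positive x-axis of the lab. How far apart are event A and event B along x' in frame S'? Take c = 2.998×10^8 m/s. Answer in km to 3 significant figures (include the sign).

γ = 1/√(1 − 0.462²) = 1.1275
Δx' = γ(Δx − vΔt) = 1.1275 × (12000 m − 0.462×(2.998×10^8 m/s)×25.9×10^-6 s)
= 1.1275 × (8412.7 m) = 9.49 km

Δx' ≈ 9.49 km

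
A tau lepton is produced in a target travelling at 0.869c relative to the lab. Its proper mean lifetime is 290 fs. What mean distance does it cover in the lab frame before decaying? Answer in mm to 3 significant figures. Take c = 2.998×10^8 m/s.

γ = 1/√(1 − 0.869²) = 2.0210
Dilated lifetime: Δt = γτ₀ = 2.0210 × 290 fs = 586.08 fs
d = vΔt = 0.869c × 586.08 fs = 2.6053×10^8 m/s × 5.8608×10^-13 s = 0.153 mm

d ≈ 0.153 mm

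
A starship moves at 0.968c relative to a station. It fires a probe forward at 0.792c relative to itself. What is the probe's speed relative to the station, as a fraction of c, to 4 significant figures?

Relativistic velocity addition: u = (u' + v)/(1 + u'v/c²)
= (0.792 + 0.968)/(1 + 0.792×0.968) = 1.760/1.76666 = 0.9962

u ≈ 0.9962c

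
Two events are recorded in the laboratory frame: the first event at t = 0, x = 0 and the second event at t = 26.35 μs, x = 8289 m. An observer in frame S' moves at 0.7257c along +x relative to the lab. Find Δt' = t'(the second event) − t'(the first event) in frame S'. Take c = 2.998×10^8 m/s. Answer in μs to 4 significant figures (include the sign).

Δt' ≈ 9.136 μs

γ = 1/√(1 − 0.7257²) = 1.45346
Δt' = γ(Δt − vΔx/c²) = 1.45346 × (26.35 μs − 0.7257×8289 m / (2.998×10^8 m/s))
= 1.45346 × (6.28553 μs) = 9.136 μs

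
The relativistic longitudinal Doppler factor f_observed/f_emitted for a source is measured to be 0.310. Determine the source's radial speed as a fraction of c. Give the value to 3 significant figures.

f_obs/f_src = √((1−β)/(1+β)) = 0.310  ⇒  (1−β)/(1+β) = 0.096100
β = |1 − D²|/(1 + D²) = |1 − 0.096100|/(1 + 0.096100) = 0.825

β ≈ 0.825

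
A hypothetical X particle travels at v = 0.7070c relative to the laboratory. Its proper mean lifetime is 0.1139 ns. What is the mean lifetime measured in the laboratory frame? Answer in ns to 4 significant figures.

Δt ≈ 0.1611 ns

γ = 1/√(1 − 0.7070²) = 1.41400
Time dilation: Δt = γτ₀ = 1.41400 × 0.1139 ns = 0.1611 ns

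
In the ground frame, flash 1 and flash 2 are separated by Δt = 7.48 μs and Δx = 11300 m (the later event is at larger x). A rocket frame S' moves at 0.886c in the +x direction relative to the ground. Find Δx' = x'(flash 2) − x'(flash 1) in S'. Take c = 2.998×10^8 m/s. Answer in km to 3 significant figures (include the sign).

Δx' ≈ 20.1 km

γ = 1/√(1 − 0.886²) = 2.1566
Δx' = γ(Δx − vΔt) = 2.1566 × (11300 m − 0.886×(2.998×10^8 m/s)×7.48×10^-6 s)
= 2.1566 × (9313.1 m) = 20.1 km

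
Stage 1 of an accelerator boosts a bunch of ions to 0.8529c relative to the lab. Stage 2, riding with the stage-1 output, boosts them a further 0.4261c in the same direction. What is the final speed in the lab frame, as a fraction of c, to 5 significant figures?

u ≈ 0.93808c

Compose boost 2: (0.4261 + 0.8529)/(1 + 0.4261×0.8529) = 1.2790/1.363421 = 0.93808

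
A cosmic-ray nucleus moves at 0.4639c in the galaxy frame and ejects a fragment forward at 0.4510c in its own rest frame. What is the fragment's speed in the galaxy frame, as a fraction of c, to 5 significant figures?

Compose boost 2: (0.4510 + 0.4639)/(1 + 0.4510×0.4639) = 0.91490/1.209219 = 0.75660

u ≈ 0.75660c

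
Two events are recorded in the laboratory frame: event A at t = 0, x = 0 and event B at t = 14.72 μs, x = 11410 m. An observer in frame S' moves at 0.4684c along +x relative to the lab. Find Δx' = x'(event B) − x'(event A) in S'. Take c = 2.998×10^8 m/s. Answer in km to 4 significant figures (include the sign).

γ = 1/√(1 − 0.4684²) = 1.13184
Δx' = γ(Δx − vΔt) = 1.13184 × (11410 m − 0.4684×(2.998×10^8 m/s)×14.72×10^-6 s)
= 1.13184 × (9342.92 m) = 10.57 km

Δx' ≈ 10.57 km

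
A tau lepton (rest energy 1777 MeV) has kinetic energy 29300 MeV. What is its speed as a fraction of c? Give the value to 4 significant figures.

β ≈ 0.9984

γ = 1 + K/(m₀c²) = 1 + 29300/1777 = 17.4885
β = √(1 − 1/γ²) = 0.9984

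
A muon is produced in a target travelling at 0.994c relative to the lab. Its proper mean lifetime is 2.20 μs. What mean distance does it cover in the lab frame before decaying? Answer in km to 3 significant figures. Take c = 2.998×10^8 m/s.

d ≈ 5.99 km

γ = 1/√(1 − 0.994²) = 9.1424
Dilated lifetime: Δt = γτ₀ = 9.1424 × 2.20 μs = 20.113 μs
d = vΔt = 0.994c × 20.113 μs = 2.9800×10^8 m/s × 2.0113×10^-5 s = 5.99 km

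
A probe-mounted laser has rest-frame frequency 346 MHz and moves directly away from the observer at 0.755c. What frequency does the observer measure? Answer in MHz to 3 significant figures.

Relativistic Doppler: f_obs = f_src √((1−β)/(1+β))
= 346 × √(0.24500/1.7550) = 346 × 0.37363 = 129 MHz

f_obs ≈ 129 MHz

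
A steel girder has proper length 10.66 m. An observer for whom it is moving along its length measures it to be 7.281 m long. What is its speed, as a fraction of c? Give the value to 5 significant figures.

γ = L₀/L = 10.66/7.281 = 1.464085
β = √(1 − 1/γ²) = 0.73040

β ≈ 0.73040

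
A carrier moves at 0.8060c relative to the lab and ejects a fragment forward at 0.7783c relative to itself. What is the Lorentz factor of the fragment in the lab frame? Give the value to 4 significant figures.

γ ≈ 4.378

u_lab = (0.7783 + 0.8060)/(1 + 0.7783×0.8060) = 1.5843/1.627310 = 0.9735700
γ = 1/√(1 − 0.9735700²) = 4.378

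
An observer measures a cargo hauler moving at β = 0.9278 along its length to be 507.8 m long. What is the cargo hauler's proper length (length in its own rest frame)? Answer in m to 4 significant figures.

L₀ ≈ 1361 m

γ = 1/√(1 − 0.9278²) = 2.68040
L₀ = γL = 2.68040 × 507.8 = 1361 m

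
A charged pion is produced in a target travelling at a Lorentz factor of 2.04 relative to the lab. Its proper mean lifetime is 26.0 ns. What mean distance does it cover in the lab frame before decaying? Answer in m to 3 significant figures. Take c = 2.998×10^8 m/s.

d ≈ 13.9 m

β = √(1 − 1/γ²) = √(1 − 1/2.04²) = 0.87161
Dilated lifetime: Δt = γτ₀ = 2.04 × 26.0 ns = 53.040 ns
d = vΔt = 0.87161c × 53.040 ns = 2.6131×10^8 m/s × 5.3040×10^-8 s = 13.9 m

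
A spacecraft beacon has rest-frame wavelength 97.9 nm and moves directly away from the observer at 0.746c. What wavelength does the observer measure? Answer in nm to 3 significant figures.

Relativistic Doppler: λ_obs = λ_src √((1+β)/(1−β))
= 97.9 × √(1.7460/0.25400) = 97.9 × 2.6218 = 257 nm

λ_obs ≈ 257 nm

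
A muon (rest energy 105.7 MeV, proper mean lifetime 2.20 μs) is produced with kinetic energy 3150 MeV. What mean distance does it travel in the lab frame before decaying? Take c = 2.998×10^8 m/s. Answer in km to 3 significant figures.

γ = 1 + K/(m₀c²) = 1 + 3150/105.7 = 30.801
β = √(1 − 1/γ²) = 0.99947
Dilated lifetime: γτ₀ = 30.801 × 2.20 μs = 67.763 μs
d = βc·γτ₀ = 0.99947 × (2.998×10^8 m/s) × 6.7763×10^-5 s = 20.3 km

d ≈ 20.3 km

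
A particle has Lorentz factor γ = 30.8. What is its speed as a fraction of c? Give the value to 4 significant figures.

β = √(1 − 1/γ²) = √(1 − 1/30.8²) = √(0.998946) = 0.9995

β ≈ 0.9995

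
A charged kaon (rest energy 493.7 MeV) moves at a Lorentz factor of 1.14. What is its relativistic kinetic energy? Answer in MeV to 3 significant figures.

K ≈ 69.1 MeV

γ = 1.14 (given)
K = (γ − 1)m₀c² = (1.14 − 1) × 493.7 MeV = 0.14000 × 493.7 MeV = 69.1 MeV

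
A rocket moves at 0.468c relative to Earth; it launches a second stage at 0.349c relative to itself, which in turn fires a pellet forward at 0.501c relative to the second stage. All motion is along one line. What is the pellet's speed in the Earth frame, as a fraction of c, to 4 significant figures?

u ≈ 0.8901c

Compose boost 2: (0.349 + 0.468)/(1 + 0.349×0.468) = 0.8170/1.16333 = 0.702293
Compose boost 3: (0.501 + 0.702293)/(1 + 0.501×0.702293) = 1.20329/1.35185 = 0.8901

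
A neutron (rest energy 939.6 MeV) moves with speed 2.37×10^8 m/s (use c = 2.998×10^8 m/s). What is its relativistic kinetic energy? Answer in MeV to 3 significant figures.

β = v/c = 2.37×10^8 / 2.998×10^8 = 0.79053
γ = 1/√(1 − 0.79053²) = 1.6328
K = (γ − 1)m₀c² = (1.6328 − 1) × 939.6 MeV = 0.63285 × 939.6 MeV = 595 MeV

K ≈ 595 MeV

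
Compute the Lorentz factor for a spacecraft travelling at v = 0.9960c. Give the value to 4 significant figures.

γ = 1/√(1 − β²) = 1/√(1 − 0.9960²) = 1/√(0.00798400) = 11.19

γ ≈ 11.19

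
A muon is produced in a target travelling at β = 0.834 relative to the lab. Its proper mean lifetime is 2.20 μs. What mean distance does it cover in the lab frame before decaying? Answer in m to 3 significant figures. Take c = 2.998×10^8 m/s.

γ = 1/√(1 − 0.834²) = 1.8124
Dilated lifetime: Δt = γτ₀ = 1.8124 × 2.20 μs = 3.9872 μs
d = vΔt = 0.834c × 3.9872 μs = 2.5003×10^8 m/s × 3.9872×10^-6 s = 997 m

d ≈ 997 m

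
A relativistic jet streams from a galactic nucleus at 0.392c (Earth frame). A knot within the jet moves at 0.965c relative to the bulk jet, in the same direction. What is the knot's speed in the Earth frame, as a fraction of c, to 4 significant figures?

u ≈ 0.9846c

Relativistic velocity addition: u = (u' + v)/(1 + u'v/c²)
= (0.965 + 0.392)/(1 + 0.965×0.392) = 1.357/1.37828 = 0.9846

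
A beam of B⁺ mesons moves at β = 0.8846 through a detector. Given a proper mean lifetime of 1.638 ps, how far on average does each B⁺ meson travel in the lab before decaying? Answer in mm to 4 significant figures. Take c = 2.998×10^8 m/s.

d ≈ 0.9315 mm

γ = 1/√(1 − 0.8846²) = 2.14431
Dilated lifetime: Δt = γτ₀ = 2.14431 × 1.638 ps = 3.51238 ps
d = vΔt = 0.8846c × 3.51238 ps = 2.65203×10^8 m/s × 3.51238×10^-12 s = 0.9315 mm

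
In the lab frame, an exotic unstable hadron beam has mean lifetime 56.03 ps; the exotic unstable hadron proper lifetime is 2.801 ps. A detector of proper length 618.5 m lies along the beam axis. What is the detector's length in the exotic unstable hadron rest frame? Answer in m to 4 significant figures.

L ≈ 30.92 m

Time dilation ⇒ γ = Δt/τ₀ = 56.03/2.801 = 20.0036
Length contraction: L = L₀/γ = 618.5/20.0036 = 30.92 m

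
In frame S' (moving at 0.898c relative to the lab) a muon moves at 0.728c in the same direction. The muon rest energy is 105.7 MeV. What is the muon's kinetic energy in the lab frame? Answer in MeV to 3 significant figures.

K ≈ 474 MeV

u_lab = (0.728 + 0.898)/(1 + 0.728×0.898) = 0.983224
γ = 1/√(1 − 0.983224²) = 5.4823
K = (γ − 1)m₀c² = (5.4823 − 1) × 105.7 = 4.4823 × 105.7 = 474 MeV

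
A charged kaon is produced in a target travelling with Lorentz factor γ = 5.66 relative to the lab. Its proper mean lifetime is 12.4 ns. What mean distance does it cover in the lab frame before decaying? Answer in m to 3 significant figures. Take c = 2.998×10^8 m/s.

β = √(1 − 1/γ²) = √(1 − 1/5.66²) = 0.98427
Dilated lifetime: Δt = γτ₀ = 5.66 × 12.4 ns = 70.184 ns
d = vΔt = 0.98427c × 70.184 ns = 2.9508×10^8 m/s × 7.0184×10^-8 s = 20.7 m

d ≈ 20.7 m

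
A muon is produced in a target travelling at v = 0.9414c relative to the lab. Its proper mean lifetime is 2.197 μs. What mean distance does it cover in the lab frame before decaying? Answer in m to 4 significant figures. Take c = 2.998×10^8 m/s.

γ = 1/√(1 − 0.9414²) = 2.96479
Dilated lifetime: Δt = γτ₀ = 2.96479 × 2.197 μs = 6.51364 μs
d = vΔt = 0.9414c × 6.51364 μs = 2.82232×10^8 m/s × 6.51364×10^-6 s = 1838 m

d ≈ 1838 m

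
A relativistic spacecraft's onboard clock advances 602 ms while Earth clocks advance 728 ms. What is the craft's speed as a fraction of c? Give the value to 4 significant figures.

γ = Δt/τ₀ = 728/602 = 1.20930
β = √(1 − 1/γ²) = √(1 − 1/1.20930²) = 0.5623

β ≈ 0.5623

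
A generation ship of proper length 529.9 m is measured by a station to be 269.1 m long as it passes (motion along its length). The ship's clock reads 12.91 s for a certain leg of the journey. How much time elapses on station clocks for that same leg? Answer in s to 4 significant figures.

Length contraction ⇒ γ = L₀/L = 529.9/269.1 = 1.96916
Time dilation: Δt = γτ₀ = 1.96916 × 12.91 s = 25.42 s

Δt ≈ 25.42 s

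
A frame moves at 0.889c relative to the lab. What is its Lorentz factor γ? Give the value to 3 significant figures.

γ = 1/√(1 − β²) = 1/√(1 − 0.889²) = 1/√(0.20968) = 2.18

γ ≈ 2.18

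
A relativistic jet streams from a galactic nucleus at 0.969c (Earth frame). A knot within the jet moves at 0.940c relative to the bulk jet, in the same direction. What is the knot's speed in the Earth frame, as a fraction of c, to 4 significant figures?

Relativistic velocity addition: u = (u' + v)/(1 + u'v/c²)
= (0.940 + 0.969)/(1 + 0.940×0.969) = 1.909/1.91086 = 0.9990

u ≈ 0.9990c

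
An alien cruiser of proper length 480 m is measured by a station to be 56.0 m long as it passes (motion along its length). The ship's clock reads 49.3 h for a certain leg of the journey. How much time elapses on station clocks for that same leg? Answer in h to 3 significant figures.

Δt ≈ 423 h

Length contraction ⇒ γ = L₀/L = 480/56.0 = 8.5714
Time dilation: Δt = γτ₀ = 8.5714 × 49.3 h = 423 h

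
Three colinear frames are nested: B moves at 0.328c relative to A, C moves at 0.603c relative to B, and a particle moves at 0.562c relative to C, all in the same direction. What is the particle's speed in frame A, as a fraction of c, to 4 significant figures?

Compose boost 2: (0.603 + 0.328)/(1 + 0.603×0.328) = 0.9310/1.19778 = 0.777269
Compose boost 3: (0.562 + 0.777269)/(1 + 0.562×0.777269) = 1.33927/1.43683 = 0.9321

u ≈ 0.9321c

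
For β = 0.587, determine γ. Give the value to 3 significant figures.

γ = 1/√(1 − β²) = 1/√(1 − 0.587²) = 1/√(0.65543) = 1.24

γ ≈ 1.24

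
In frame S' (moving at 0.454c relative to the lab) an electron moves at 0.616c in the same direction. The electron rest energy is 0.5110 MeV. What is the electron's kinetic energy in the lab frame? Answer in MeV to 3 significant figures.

K ≈ 0.421 MeV

u_lab = (0.616 + 0.454)/(1 + 0.616×0.454) = 0.836157
γ = 1/√(1 − 0.836157²) = 1.8232
K = (γ − 1)m₀c² = (1.8232 − 1) × 0.5110 = 0.82319 × 0.5110 = 0.421 MeV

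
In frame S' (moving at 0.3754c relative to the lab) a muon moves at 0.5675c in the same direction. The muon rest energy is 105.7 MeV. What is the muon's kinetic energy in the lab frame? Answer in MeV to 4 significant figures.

u_lab = (0.5675 + 0.3754)/(1 + 0.5675×0.3754) = 0.7773036
γ = 1/√(1 − 0.7773036²) = 1.58951
K = (γ − 1)m₀c² = (1.58951 − 1) × 105.7 = 0.589508 × 105.7 = 62.31 MeV

K ≈ 62.31 MeV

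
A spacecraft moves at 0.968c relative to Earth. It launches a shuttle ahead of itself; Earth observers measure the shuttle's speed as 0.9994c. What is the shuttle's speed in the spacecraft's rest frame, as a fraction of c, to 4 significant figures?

u' ≈ 0.9638c

Inverse velocity addition: u' = (u − v)/(1 − uv/c²)
= (0.9994 − 0.968)/(1 − 0.9994×0.968) = 0.03140/0.0325808 = 0.9638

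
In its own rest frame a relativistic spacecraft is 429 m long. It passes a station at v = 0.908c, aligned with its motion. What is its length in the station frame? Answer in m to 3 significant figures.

γ = 1/√(1 − 0.908²) = 2.3868
Length contraction: L = L₀/γ = 429/2.3868 = 180 m

L ≈ 180 m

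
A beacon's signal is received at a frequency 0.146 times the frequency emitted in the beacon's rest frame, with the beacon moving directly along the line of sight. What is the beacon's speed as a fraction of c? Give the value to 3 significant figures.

β ≈ 0.958

f_obs/f_src = √((1−β)/(1+β)) = 0.146  ⇒  (1−β)/(1+β) = 0.021316
β = |1 − D²|/(1 + D²) = |1 − 0.021316|/(1 + 0.021316) = 0.958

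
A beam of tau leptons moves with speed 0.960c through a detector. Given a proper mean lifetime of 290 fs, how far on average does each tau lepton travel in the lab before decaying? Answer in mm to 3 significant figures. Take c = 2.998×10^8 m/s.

γ = 1/√(1 − 0.960²) = 3.5714
Dilated lifetime: Δt = γτ₀ = 3.5714 × 290 fs = 1035.7 fs
d = vΔt = 0.960c × 1035.7 fs = 2.8781×10^8 m/s × 1.0357×10^-12 s = 0.298 mm

d ≈ 0.298 mm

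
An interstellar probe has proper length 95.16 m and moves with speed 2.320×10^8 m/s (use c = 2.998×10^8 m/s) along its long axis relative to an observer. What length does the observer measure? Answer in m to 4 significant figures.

β = v/c = 2.320×10^8 / 2.998×10^8 = 0.773849
γ = 1/√(1 − 0.773849²) = 1.57886
Length contraction: L = L₀/γ = 95.16/1.57886 = 60.27 m

L ≈ 60.27 m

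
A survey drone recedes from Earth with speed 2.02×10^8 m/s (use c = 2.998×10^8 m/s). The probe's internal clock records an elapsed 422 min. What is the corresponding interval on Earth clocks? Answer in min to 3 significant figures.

Δt ≈ 571 min

β = v/c = 2.02×10^8 / 2.998×10^8 = 0.67378
γ = 1/√(1 − 0.67378²) = 1.3533
Time dilation: Δt = γτ₀ = 1.3533 × 422 min = 571 min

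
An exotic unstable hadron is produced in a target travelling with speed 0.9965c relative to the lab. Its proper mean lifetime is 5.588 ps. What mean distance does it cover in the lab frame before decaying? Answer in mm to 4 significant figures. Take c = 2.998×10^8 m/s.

d ≈ 19.97 mm

γ = 1/√(1 − 0.9965²) = 11.9628
Dilated lifetime: Δt = γτ₀ = 11.9628 × 5.588 ps = 66.8479 ps
d = vΔt = 0.9965c × 66.8479 ps = 2.98751×10^8 m/s × 6.68479×10^-11 s = 19.97 mm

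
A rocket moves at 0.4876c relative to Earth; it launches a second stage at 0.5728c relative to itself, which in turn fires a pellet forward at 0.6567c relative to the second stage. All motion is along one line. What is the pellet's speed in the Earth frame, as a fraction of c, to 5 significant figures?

u ≈ 0.96196c

Compose boost 2: (0.5728 + 0.4876)/(1 + 0.5728×0.4876) = 1.0604/1.279297 = 0.8288926
Compose boost 3: (0.6567 + 0.8288926)/(1 + 0.6567×0.8288926) = 1.485593/1.544334 = 0.96196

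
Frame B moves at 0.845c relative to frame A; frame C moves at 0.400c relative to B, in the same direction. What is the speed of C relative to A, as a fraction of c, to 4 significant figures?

Compose boost 2: (0.400 + 0.845)/(1 + 0.400×0.845) = 1.245/1.33800 = 0.9305

u ≈ 0.9305c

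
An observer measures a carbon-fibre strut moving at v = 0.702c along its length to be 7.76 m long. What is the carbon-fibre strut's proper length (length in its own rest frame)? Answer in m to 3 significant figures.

L₀ ≈ 10.9 m

γ = 1/√(1 − 0.702²) = 1.4041
L₀ = γL = 1.4041 × 7.76 = 10.9 m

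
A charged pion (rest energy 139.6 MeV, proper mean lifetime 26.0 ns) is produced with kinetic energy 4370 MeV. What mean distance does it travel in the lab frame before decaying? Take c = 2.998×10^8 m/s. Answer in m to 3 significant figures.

γ = 1 + K/(m₀c²) = 1 + 4370/139.6 = 32.304
β = √(1 − 1/γ²) = 0.99952
Dilated lifetime: γτ₀ = 32.304 × 26.0 ns = 839.90 ns
d = βc·γτ₀ = 0.99952 × (2.998×10^8 m/s) × 8.3990×10^-7 s = 252 m

d ≈ 252 m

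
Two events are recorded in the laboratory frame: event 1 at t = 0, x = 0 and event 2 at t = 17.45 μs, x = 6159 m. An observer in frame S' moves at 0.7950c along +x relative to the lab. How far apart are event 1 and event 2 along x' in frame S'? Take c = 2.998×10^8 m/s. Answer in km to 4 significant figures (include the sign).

Δx' ≈ 3.297 km

γ = 1/√(1 − 0.7950²) = 1.64851
Δx' = γ(Δx − vΔt) = 1.64851 × (6159 m − 0.7950×(2.998×10^8 m/s)×17.45×10^-6 s)
= 1.64851 × (1999.95 m) = 3.297 km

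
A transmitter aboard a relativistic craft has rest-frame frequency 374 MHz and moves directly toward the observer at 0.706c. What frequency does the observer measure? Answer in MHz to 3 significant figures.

f_obs ≈ 901 MHz

Relativistic Doppler: f_obs = f_src √((1+β)/(1−β))
= 374 × √(1.7060/0.29400) = 374 × 2.4089 = 901 MHz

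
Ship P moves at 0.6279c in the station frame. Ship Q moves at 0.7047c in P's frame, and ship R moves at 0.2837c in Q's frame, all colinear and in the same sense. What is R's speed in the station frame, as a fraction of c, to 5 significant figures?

u ≈ 0.95677c

Compose boost 2: (0.7047 + 0.6279)/(1 + 0.7047×0.6279) = 1.3326/1.442481 = 0.9238249
Compose boost 3: (0.2837 + 0.9238249)/(1 + 0.2837×0.9238249) = 1.207525/1.262089 = 0.95677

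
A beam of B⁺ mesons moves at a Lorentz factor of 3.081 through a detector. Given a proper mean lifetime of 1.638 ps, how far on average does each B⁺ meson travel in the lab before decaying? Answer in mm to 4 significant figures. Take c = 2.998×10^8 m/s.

d ≈ 1.431 mm

β = √(1 − 1/γ²) = √(1 − 1/3.081²) = 0.945862
Dilated lifetime: Δt = γτ₀ = 3.081 × 1.638 ps = 5.04668 ps
d = vΔt = 0.945862c × 5.04668 ps = 2.83569×10^8 m/s × 5.04668×10^-12 s = 1.431 mm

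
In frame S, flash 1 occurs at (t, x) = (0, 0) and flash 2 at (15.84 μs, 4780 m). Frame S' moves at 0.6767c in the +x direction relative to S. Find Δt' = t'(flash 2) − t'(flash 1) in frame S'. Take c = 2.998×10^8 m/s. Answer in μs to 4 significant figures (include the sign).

Δt' ≈ 6.860 μs

γ = 1/√(1 − 0.6767²) = 1.35822
Δt' = γ(Δt − vΔx/c²) = 1.35822 × (15.84 μs − 0.6767×4780 m / (2.998×10^8 m/s))
= 1.35822 × (5.05072 μs) = 6.860 μs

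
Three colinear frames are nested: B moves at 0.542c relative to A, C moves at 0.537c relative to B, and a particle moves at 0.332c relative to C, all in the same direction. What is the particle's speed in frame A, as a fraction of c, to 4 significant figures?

u ≈ 0.9141c

Compose boost 2: (0.537 + 0.542)/(1 + 0.537×0.542) = 1.079/1.29105 = 0.835751
Compose boost 3: (0.332 + 0.835751)/(1 + 0.332×0.835751) = 1.16775/1.27747 = 0.9141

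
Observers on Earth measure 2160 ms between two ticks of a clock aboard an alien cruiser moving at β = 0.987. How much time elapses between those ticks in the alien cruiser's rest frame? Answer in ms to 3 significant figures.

γ = 1/√(1 − 0.987²) = 6.2220
Proper time: τ₀ = Δt/γ = 2160/6.2220 = 347 ms

τ₀ ≈ 347 ms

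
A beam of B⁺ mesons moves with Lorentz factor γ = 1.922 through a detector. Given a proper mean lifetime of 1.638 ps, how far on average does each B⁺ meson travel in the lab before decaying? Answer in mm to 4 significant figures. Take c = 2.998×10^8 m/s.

β = √(1 − 1/γ²) = √(1 − 1/1.922²) = 0.853989
Dilated lifetime: Δt = γτ₀ = 1.922 × 1.638 ps = 3.14824 ps
d = vΔt = 0.853989c × 3.14824 ps = 2.56026×10^8 m/s × 3.14824×10^-12 s = 0.8060 mm

d ≈ 0.8060 mm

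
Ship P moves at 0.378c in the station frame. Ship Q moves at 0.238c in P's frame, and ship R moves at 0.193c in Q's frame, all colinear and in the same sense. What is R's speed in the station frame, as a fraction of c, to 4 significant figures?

Compose boost 2: (0.238 + 0.378)/(1 + 0.238×0.378) = 0.6160/1.08996 = 0.565156
Compose boost 3: (0.193 + 0.565156)/(1 + 0.193×0.565156) = 0.758156/1.10908 = 0.6836

u ≈ 0.6836c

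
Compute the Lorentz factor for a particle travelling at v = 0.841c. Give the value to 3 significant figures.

γ = 1/√(1 − β²) = 1/√(1 − 0.841²) = 1/√(0.29272) = 1.85

γ ≈ 1.85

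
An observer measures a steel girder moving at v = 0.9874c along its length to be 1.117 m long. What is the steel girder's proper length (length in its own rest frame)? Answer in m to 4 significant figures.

L₀ ≈ 7.059 m

γ = 1/√(1 − 0.9874²) = 6.31935
L₀ = γL = 6.31935 × 1.117 = 7.059 m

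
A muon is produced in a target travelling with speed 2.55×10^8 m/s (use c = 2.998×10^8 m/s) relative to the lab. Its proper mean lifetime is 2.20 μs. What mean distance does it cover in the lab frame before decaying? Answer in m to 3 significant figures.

β = v/c = 2.55×10^8 / 2.998×10^8 = 0.85057
γ = 1/√(1 − 0.85057²) = 1.9016
Dilated lifetime: Δt = γτ₀ = 1.9016 × 2.20 μs = 4.1836 μs
d = vΔt = 0.85057c × 4.1836 μs = 2.5500×10^8 m/s × 4.1836×10^-6 s = 1070 m

d ≈ 1070 m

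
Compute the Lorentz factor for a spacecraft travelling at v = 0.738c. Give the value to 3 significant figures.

γ ≈ 1.48

γ = 1/√(1 − β²) = 1/√(1 − 0.738²) = 1/√(0.45536) = 1.48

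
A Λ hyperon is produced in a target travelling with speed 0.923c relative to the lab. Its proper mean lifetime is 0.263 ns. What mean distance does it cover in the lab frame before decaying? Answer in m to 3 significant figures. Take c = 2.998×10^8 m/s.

d ≈ 0.189 m

γ = 1/√(1 − 0.923²) = 2.5988
Dilated lifetime: Δt = γτ₀ = 2.5988 × 0.263 ns = 0.68347 ns
d = vΔt = 0.923c × 0.68347 ns = 2.7672×10^8 m/s × 6.8347×10^-10 s = 0.189 m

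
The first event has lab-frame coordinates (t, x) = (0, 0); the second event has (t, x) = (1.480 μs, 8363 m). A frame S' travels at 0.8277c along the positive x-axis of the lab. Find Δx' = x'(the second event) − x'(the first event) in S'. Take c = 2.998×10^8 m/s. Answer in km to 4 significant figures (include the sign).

Δx' ≈ 14.25 km

γ = 1/√(1 − 0.8277²) = 1.78199
Δx' = γ(Δx − vΔt) = 1.78199 × (8363 m − 0.8277×(2.998×10^8 m/s)×1.480×10^-6 s)
= 1.78199 × (7995.75 m) = 14.25 km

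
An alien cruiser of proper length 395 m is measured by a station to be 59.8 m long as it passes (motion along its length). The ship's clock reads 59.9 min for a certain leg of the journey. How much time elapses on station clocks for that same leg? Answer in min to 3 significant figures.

Length contraction ⇒ γ = L₀/L = 395/59.8 = 6.6054
Time dilation: Δt = γτ₀ = 6.6054 × 59.9 min = 396 min

Δt ≈ 396 min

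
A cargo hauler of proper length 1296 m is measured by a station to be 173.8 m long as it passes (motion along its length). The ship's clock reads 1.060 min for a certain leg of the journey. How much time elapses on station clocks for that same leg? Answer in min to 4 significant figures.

Δt ≈ 7.904 min

Length contraction ⇒ γ = L₀/L = 1296/173.8 = 7.45685
Time dilation: Δt = γτ₀ = 7.45685 × 1.060 min = 7.904 min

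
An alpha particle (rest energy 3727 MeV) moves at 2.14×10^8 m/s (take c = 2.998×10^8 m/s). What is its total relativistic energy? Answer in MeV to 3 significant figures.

E ≈ 5320 MeV

β = v/c = 2.14×10^8 / 2.998×10^8 = 0.71381
γ = 1/√(1 − 0.71381²) = 1.4279
E = γm₀c² = 1.4279 × 3727 MeV = 5320 MeV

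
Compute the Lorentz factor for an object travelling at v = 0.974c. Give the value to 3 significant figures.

γ ≈ 4.41

γ = 1/√(1 − β²) = 1/√(1 − 0.974²) = 1/√(0.051324) = 4.41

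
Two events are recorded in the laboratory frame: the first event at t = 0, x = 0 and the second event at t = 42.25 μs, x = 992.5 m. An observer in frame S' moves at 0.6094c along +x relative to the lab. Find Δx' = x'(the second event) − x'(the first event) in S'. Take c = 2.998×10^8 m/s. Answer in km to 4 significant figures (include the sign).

γ = 1/√(1 − 0.6094²) = 1.26125
Δx' = γ(Δx − vΔt) = 1.26125 × (992.5 m − 0.6094×(2.998×10^8 m/s)×42.25×10^-6 s)
= 1.26125 × (-6726.50 m) = -8.484 km

Δx' ≈ -8.484 km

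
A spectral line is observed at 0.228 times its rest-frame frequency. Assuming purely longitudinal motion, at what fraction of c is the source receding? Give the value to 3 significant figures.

β ≈ 0.901

f_obs/f_src = √((1−β)/(1+β)) = 0.228  ⇒  (1−β)/(1+β) = 0.051984
β = |1 − D²|/(1 + D²) = |1 − 0.051984|/(1 + 0.051984) = 0.901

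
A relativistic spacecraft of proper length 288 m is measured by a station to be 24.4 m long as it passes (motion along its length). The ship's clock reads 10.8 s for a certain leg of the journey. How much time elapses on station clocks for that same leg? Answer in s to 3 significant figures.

Length contraction ⇒ γ = L₀/L = 288/24.4 = 11.803
Time dilation: Δt = γτ₀ = 11.803 × 10.8 s = 127 s

Δt ≈ 127 s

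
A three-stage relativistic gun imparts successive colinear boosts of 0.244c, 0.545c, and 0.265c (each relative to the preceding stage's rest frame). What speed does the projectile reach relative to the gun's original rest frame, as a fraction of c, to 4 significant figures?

Compose boost 2: (0.545 + 0.244)/(1 + 0.545×0.244) = 0.7890/1.13298 = 0.696394
Compose boost 3: (0.265 + 0.696394)/(1 + 0.265×0.696394) = 0.961394/1.18454 = 0.8116

u ≈ 0.8116c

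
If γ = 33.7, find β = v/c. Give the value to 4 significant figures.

β ≈ 0.9996

β = √(1 − 1/γ²) = √(1 − 1/33.7²) = √(0.999119) = 0.9996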